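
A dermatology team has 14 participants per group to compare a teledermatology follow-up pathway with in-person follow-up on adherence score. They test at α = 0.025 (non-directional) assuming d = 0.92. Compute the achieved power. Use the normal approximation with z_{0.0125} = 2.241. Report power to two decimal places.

For two equal groups, power = Φ(d·√(n/2) − z_{α/2}).
d·√(n/2) = 0.92 × √(14/2) = 0.92 × 2.646 = 2.434.
z_β = 2.434 − 2.241 = 0.193.
Power = Φ(0.193) = 0.577.

power ≈ 0.58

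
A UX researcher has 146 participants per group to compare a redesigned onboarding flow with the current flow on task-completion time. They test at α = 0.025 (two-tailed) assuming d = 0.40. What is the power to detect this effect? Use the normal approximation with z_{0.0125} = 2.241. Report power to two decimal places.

power ≈ 0.88

For two equal groups, power = Φ(d·√(n/2) − z_{α/2}).
d·√(n/2) = 0.40 × √(146/2) = 0.40 × 8.544 = 3.418.
z_β = 3.418 − 2.241 = 1.177.
Power = Φ(1.177) = 0.880.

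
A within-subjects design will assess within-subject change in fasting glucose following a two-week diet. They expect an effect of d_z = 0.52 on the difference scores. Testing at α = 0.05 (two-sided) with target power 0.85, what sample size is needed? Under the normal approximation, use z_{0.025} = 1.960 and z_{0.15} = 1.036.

For a paired (one-sample on differences) test: n = ((z_{α/2} + z_β) / d)².
z_{α/2} + z_β = 1.960 + 1.036 = 2.996.
n = (2.996 / 0.52)² = 5.762² = 33.20.
Round up.

n = 34 pairs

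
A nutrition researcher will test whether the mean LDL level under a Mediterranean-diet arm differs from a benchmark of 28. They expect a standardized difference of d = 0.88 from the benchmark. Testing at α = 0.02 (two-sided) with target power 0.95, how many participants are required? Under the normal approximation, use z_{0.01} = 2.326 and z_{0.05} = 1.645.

For a one-sample test: n = ((z_{α/2} + z_β) / d)².
z_{α/2} + z_β = 2.326 + 1.645 = 3.971.
n = (3.971 / 0.88)² = 4.513² = 20.36.
Round up.

n = 21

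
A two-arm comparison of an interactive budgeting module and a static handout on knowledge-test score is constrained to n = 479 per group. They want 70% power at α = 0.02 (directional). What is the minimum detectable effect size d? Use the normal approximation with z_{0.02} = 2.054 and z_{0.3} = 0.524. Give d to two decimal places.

d_min ≈ 0.17

For two independent groups of n = 479 each: d_min = (z_{α} + z_β)·√(2/n).
z-sum = 2.054 + 0.524 = 2.578.
d_min = 2.578 × √(2/479) = 2.578 × 0.0646 = 0.167.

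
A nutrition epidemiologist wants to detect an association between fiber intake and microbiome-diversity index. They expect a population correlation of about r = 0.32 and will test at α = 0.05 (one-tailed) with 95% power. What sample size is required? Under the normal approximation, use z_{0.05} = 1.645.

Fisher's z: C = ½·ln((1+r)/(1−r)) = ½·ln(1.9412) = 0.3316.
n = ((z_{α} + z_β)/C)² + 3.
(1.645 + 1.645) / 0.3316 = 3.290 / 0.3316 = 9.922.
n = 9.922² + 3 = 98.44 + 3 = 101.4.
Round up.

n = 102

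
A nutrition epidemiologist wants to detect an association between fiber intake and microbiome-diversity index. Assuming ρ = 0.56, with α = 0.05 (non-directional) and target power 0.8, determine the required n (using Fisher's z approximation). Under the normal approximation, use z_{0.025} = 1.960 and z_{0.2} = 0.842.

Fisher's z: C = ½·ln((1+r)/(1−r)) = ½·ln(3.5455) = 0.6328.
n = ((z_{α/2} + z_β)/C)² + 3.
(1.960 + 0.842) / 0.6328 = 2.802 / 0.6328 = 4.428.
n = 4.428² + 3 = 19.61 + 3 = 22.6.
Round up.

n = 23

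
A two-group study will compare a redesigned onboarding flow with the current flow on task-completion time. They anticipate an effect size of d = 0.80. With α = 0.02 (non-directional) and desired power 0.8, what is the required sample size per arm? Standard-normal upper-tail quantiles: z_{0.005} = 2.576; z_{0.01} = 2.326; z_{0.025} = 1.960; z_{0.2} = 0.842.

n = 32 per group

For two independent groups with equal n: n = 2·((z_{α/2} + z_β) / d)².
z_{α/2} + z_β = 2.326 + 0.842 = 3.168.
n = 2 × (3.168 / 0.80)² = 2 × 3.960² = 2 × 15.68 = 31.4.
Round up to the next whole participant.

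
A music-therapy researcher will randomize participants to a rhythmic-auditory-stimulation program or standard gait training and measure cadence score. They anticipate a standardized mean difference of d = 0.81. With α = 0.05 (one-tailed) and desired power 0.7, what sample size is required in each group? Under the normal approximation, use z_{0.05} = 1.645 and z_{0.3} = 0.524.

For two independent groups with equal n: n = 2·((z_{α} + z_β) / d)².
z_{α} + z_β = 1.645 + 0.524 = 2.169.
n = 2 × (2.169 / 0.81)² = 2 × 2.678² = 2 × 7.17 = 14.3.
Round up to the next whole participant.

n = 15 per group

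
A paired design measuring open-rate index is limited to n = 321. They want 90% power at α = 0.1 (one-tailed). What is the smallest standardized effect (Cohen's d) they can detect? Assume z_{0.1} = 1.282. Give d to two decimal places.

d_min ≈ 0.14

For a single sample (or paired design) of n = 321: d_min = (z_{α} + z_β)/√n.
z-sum = 1.282 + 1.282 = 2.564.
d_min = 2.564 / √321 = 2.564 / 17.916 = 0.143.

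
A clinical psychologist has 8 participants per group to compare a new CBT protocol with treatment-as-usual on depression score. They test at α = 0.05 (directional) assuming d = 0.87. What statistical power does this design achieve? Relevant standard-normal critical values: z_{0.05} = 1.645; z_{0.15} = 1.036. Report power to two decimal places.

power ≈ 0.54

For two equal groups, power = Φ(d·√(n/2) − z_{α}).
d·√(n/2) = 0.87 × √(8/2) = 0.87 × 2.000 = 1.740.
z_β = 1.740 − 1.645 = 0.095.
Power = Φ(0.095) = 0.538.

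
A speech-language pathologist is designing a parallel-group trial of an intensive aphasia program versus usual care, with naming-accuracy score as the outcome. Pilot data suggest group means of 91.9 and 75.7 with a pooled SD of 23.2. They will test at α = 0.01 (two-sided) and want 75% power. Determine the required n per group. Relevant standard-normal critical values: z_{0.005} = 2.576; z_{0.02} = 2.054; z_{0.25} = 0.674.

n = 44 per group

Cohen's d = |M₁ − M₂| / SD_pooled = |91.9 − 75.7| / 23.2 = 16.2 / 23.2 = 0.698.
For two independent groups with equal n: n = 2·((z_{α/2} + z_β) / d)².
z_{α/2} + z_β = 2.576 + 0.674 = 3.250.
n = 2 × (3.250 / 0.698)² = 2 × 4.656² = 2 × 21.68 = 43.4.
Round up to the next whole participant.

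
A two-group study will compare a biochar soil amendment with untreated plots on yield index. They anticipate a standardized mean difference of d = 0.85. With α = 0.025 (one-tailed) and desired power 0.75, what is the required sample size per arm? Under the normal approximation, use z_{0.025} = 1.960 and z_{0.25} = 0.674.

For two independent groups with equal n: n = 2·((z_{α} + z_β) / d)².
z_{α} + z_β = 1.960 + 0.674 = 2.634.
n = 2 × (2.634 / 0.85)² = 2 × 3.099² = 2 × 9.60 = 19.2.
Round up to the next whole participant.

n = 20 per group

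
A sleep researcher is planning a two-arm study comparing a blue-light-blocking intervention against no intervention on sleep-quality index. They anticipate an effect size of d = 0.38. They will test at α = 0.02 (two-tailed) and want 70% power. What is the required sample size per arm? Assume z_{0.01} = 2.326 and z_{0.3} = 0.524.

For two independent groups with equal n: n = 2·((z_{α/2} + z_β) / d)².
z_{α/2} + z_β = 2.326 + 0.524 = 2.850.
n = 2 × (2.850 / 0.38)² = 2 × 7.500² = 2 × 56.25 = 112.5.
Round up to the next whole participant.

n = 113 per group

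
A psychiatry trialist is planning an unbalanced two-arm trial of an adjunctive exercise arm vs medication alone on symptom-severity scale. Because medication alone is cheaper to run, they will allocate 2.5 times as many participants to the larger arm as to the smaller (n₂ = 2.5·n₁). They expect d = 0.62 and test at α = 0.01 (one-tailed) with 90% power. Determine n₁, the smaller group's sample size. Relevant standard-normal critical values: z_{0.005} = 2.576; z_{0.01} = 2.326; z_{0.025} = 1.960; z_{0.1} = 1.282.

With allocation ratio k = n₂/n₁ = 2.5, Var(x̄₁−x̄₂) = σ²(1/n₁ + 1/(k·n₁)) = σ²·(k+1)/(k·n₁).
So n₁ = (1 + 1/k)·((z_{α} + z_β)/d)² = 1.400 × (3.608/0.62)².
n₁ = 1.400 × 33.86 = 47.4.
Round up: n₁ = 48, giving n₂ = 2.5 × 48 = 120.

n₁ = 48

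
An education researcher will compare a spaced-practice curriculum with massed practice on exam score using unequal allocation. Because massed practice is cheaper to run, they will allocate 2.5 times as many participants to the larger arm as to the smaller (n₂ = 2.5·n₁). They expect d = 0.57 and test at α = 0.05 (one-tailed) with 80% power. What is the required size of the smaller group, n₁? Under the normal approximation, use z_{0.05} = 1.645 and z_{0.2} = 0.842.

With allocation ratio k = n₂/n₁ = 2.5, Var(x̄₁−x̄₂) = σ²(1/n₁ + 1/(k·n₁)) = σ²·(k+1)/(k·n₁).
So n₁ = (1 + 1/k)·((z_{α} + z_β)/d)² = 1.400 × (2.487/0.57)².
n₁ = 1.400 × 19.04 = 26.7.
Round up: n₁ = 27, giving n₂ = ⌈2.5 × 27⌉ = ⌈67.5⌉ = 68.

n₁ = 27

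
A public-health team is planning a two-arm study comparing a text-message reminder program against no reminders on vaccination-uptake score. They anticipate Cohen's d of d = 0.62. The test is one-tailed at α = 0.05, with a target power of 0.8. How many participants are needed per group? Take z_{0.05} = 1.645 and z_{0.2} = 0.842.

n = 33 per group

For two independent groups with equal n: n = 2·((z_{α} + z_β) / d)².
z_{α} + z_β = 1.645 + 0.842 = 2.487.
n = 2 × (2.487 / 0.62)² = 2 × 4.011² = 2 × 16.09 = 32.2.
Round up to the next whole participant.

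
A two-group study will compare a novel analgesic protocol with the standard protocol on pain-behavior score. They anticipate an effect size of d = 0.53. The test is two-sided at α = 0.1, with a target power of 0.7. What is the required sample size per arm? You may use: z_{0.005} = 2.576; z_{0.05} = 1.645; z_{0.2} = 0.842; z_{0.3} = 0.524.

For two independent groups with equal n: n = 2·((z_{α/2} + z_β) / d)².
z_{α/2} + z_β = 1.645 + 0.524 = 2.169.
n = 2 × (2.169 / 0.53)² = 2 × 4.092² = 2 × 16.75 = 33.5.
Round up to the next whole participant.

n = 34 per group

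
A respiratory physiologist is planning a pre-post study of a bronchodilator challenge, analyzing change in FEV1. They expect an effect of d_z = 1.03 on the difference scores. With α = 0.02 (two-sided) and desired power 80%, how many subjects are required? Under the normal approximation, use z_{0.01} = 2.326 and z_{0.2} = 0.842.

n = 10 pairs

For a paired (one-sample on differences) test: n = ((z_{α/2} + z_β) / d)².
z_{α/2} + z_β = 2.326 + 0.842 = 3.168.
n = (3.168 / 1.03)² = 3.076² = 9.46.
Round up.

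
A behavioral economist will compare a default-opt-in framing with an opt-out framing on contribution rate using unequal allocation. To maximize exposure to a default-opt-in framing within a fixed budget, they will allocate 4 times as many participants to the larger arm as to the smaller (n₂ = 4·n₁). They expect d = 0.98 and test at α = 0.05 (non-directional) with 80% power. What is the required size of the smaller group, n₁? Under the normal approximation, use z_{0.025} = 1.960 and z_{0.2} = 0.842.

n₁ = 11

With allocation ratio k = n₂/n₁ = 4, Var(x̄₁−x̄₂) = σ²(1/n₁ + 1/(k·n₁)) = σ²·(k+1)/(k·n₁).
So n₁ = (1 + 1/k)·((z_{α/2} + z_β)/d)² = 1.250 × (2.802/0.98)².
n₁ = 1.250 × 8.17 = 10.2.
Round up: n₁ = 11, giving n₂ = 4 × 11 = 44.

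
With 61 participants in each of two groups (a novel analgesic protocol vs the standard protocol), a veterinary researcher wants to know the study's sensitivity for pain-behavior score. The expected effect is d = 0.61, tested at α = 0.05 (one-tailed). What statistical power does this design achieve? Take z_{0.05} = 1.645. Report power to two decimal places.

For two equal groups, power = Φ(d·√(n/2) − z_{α}).
d·√(n/2) = 0.61 × √(61/2) = 0.61 × 5.523 = 3.369.
z_β = 3.369 − 1.645 = 1.724.
Power = Φ(1.724) = 0.958.

power ≈ 0.96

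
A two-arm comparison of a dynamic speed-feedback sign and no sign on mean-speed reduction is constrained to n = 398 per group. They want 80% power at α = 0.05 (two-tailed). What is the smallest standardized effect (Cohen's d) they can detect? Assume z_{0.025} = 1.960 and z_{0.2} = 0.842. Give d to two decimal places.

d_min ≈ 0.20

For two independent groups of n = 398 each: d_min = (z_{α/2} + z_β)·√(2/n).
z-sum = 1.960 + 0.842 = 2.802.
d_min = 2.802 × √(2/398) = 2.802 × 0.0709 = 0.199.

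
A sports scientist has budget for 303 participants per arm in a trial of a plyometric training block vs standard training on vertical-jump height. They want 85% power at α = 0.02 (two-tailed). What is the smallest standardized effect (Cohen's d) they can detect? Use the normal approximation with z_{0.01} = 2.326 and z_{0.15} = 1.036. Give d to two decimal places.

d_min ≈ 0.27

For two independent groups of n = 303 each: d_min = (z_{α/2} + z_β)·√(2/n).
z-sum = 2.326 + 1.036 = 3.362.
d_min = 3.362 × √(2/303) = 3.362 × 0.0812 = 0.273.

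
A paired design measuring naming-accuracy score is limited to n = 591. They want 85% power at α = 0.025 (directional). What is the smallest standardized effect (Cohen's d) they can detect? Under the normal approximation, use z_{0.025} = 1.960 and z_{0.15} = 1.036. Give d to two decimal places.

d_min ≈ 0.12

For a single sample (or paired design) of n = 591: d_min = (z_{α} + z_β)/√n.
z-sum = 1.960 + 1.036 = 2.996.
d_min = 2.996 / √591 = 2.996 / 24.310 = 0.123.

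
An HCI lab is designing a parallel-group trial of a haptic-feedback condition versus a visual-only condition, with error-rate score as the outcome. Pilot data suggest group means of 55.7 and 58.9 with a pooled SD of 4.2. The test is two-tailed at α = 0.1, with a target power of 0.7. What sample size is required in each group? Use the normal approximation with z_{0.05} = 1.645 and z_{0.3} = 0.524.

Cohen's d = |M₁ − M₂| / SD_pooled = |55.7 − 58.9| / 4.2 = 3.2 / 4.2 = 0.762.
For two independent groups with equal n: n = 2·((z_{α/2} + z_β) / d)².
z_{α/2} + z_β = 1.645 + 0.524 = 2.169.
n = 2 × (2.169 / 0.762)² = 2 × 2.846² = 2 × 8.10 = 16.2.
Round up to the next whole participant.

n = 17 per group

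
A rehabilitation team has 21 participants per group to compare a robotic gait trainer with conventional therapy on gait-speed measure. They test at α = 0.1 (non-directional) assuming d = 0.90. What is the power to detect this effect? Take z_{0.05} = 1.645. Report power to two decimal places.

power ≈ 0.90

For two equal groups, power = Φ(d·√(n/2) − z_{α/2}).
d·√(n/2) = 0.90 × √(21/2) = 0.90 × 3.240 = 2.916.
z_β = 2.916 − 1.645 = 1.271.
Power = Φ(1.271) = 0.898.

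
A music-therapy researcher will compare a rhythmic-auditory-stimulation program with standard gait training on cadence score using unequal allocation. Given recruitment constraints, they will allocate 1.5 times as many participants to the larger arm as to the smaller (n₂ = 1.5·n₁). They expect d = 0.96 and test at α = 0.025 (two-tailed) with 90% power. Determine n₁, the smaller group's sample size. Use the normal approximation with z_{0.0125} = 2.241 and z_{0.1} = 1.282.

n₁ = 23

With allocation ratio k = n₂/n₁ = 1.5, Var(x̄₁−x̄₂) = σ²(1/n₁ + 1/(k·n₁)) = σ²·(k+1)/(k·n₁).
So n₁ = (1 + 1/k)·((z_{α/2} + z_β)/d)² = 1.667 × (3.523/0.96)².
n₁ = 1.667 × 13.47 = 22.4.
Round up: n₁ = 23, giving n₂ = ⌈1.5 × 23⌉ = ⌈34.5⌉ = 35.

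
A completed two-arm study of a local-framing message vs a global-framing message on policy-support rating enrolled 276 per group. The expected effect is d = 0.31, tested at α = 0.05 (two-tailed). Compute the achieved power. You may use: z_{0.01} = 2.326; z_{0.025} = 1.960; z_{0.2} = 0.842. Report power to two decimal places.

For two equal groups, power = Φ(d·√(n/2) − z_{α/2}).
d·√(n/2) = 0.31 × √(276/2) = 0.31 × 11.747 = 3.642.
z_β = 3.642 − 1.960 = 1.682.
Power = Φ(1.682) = 0.954.

power ≈ 0.95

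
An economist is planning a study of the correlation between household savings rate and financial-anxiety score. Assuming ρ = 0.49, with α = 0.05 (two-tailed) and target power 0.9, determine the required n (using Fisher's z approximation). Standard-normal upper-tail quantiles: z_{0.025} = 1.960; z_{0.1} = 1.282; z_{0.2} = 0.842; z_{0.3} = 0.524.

Fisher's z: C = ½·ln((1+r)/(1−r)) = ½·ln(2.9216) = 0.5361.
n = ((z_{α/2} + z_β)/C)² + 3.
(1.960 + 1.282) / 0.5361 = 3.242 / 0.5361 = 6.047.
n = 6.047² + 3 = 36.57 + 3 = 39.6.
Round up.

n = 40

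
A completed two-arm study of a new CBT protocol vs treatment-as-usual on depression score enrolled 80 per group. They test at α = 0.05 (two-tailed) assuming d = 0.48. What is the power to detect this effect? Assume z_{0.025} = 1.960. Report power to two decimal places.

For two equal groups, power = Φ(d·√(n/2) − z_{α/2}).
d·√(n/2) = 0.48 × √(80/2) = 0.48 × 6.325 = 3.036.
z_β = 3.036 − 1.960 = 1.076.
Power = Φ(1.076) = 0.859.

power ≈ 0.86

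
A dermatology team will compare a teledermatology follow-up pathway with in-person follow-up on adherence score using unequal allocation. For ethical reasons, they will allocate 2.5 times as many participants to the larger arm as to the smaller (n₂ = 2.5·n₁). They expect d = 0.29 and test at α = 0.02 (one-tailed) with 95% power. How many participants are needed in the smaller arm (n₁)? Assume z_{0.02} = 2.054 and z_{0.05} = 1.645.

With allocation ratio k = n₂/n₁ = 2.5, Var(x̄₁−x̄₂) = σ²(1/n₁ + 1/(k·n₁)) = σ²·(k+1)/(k·n₁).
So n₁ = (1 + 1/k)·((z_{α} + z_β)/d)² = 1.400 × (3.699/0.29)².
n₁ = 1.400 × 162.69 = 227.8.
Round up: n₁ = 228, giving n₂ = 2.5 × 228 = 570.

n₁ = 228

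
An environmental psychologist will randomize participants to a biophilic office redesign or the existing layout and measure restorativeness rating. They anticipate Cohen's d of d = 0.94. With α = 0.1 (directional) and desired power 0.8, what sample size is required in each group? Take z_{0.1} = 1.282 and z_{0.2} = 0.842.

For two independent groups with equal n: n = 2·((z_{α} + z_β) / d)².
z_{α} + z_β = 1.282 + 0.842 = 2.124.
n = 2 × (2.124 / 0.94)² = 2 × 2.260² = 2 × 5.11 = 10.2.
Round up to the next whole participant.

n = 11 per group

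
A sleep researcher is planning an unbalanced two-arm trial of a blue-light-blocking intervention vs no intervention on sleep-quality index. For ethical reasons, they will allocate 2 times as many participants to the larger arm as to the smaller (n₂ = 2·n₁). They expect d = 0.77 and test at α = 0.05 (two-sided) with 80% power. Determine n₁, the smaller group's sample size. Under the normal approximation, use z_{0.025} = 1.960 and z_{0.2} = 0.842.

With allocation ratio k = n₂/n₁ = 2, Var(x̄₁−x̄₂) = σ²(1/n₁ + 1/(k·n₁)) = σ²·(k+1)/(k·n₁).
So n₁ = (1 + 1/k)·((z_{α/2} + z_β)/d)² = 1.500 × (2.802/0.77)².
n₁ = 1.500 × 13.24 = 19.9.
Round up: n₁ = 20, giving n₂ = 2 × 20 = 40.

n₁ = 20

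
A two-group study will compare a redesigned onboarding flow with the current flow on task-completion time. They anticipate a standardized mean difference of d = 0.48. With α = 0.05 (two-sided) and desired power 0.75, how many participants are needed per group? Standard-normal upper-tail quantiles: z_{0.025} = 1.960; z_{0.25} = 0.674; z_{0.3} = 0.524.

For two independent groups with equal n: n = 2·((z_{α/2} + z_β) / d)².
z_{α/2} + z_β = 1.960 + 0.674 = 2.634.
n = 2 × (2.634 / 0.48)² = 2 × 5.487² = 2 × 30.11 = 60.2.
Round up to the next whole participant.

n = 61 per group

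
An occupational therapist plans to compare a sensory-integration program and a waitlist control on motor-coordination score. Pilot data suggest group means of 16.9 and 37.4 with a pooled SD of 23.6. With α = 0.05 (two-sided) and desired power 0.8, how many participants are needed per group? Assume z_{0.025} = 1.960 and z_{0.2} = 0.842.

Cohen's d = |M₁ − M₂| / SD_pooled = |16.9 − 37.4| / 23.6 = 20.5 / 23.6 = 0.869.
For two independent groups with equal n: n = 2·((z_{α/2} + z_β) / d)².
z_{α/2} + z_β = 1.960 + 0.842 = 2.802.
n = 2 × (2.802 / 0.869)² = 2 × 3.224² = 2 × 10.40 = 20.8.
Round up to the next whole participant.

n = 21 per group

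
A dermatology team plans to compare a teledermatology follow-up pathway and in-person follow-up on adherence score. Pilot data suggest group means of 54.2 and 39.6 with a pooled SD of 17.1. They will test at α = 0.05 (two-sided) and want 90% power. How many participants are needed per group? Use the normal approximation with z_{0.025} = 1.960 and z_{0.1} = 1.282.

Cohen's d = |M₁ − M₂| / SD_pooled = |54.2 − 39.6| / 17.1 = 14.6 / 17.1 = 0.854.
For two independent groups with equal n: n = 2·((z_{α/2} + z_β) / d)².
z_{α/2} + z_β = 1.960 + 1.282 = 3.242.
n = 2 × (3.242 / 0.854)² = 2 × 3.796² = 2 × 14.41 = 28.8.
Round up to the next whole participant.

n = 29 per group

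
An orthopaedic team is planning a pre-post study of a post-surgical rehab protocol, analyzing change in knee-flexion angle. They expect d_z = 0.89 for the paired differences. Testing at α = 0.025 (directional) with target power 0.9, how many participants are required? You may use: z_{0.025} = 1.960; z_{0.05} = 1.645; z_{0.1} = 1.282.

For a paired (one-sample on differences) test: n = ((z_{α} + z_β) / d)².
z_{α} + z_β = 1.960 + 1.282 = 3.242.
n = (3.242 / 0.89)² = 3.643² = 13.27.
Round up.

n = 14 pairs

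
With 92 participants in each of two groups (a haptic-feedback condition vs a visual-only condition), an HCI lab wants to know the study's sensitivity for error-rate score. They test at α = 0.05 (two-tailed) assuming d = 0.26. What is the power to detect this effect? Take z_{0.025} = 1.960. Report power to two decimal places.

power ≈ 0.42

For two equal groups, power = Φ(d·√(n/2) − z_{α/2}).
d·√(n/2) = 0.26 × √(92/2) = 0.26 × 6.782 = 1.763.
z_β = 1.763 − 1.960 = -0.197.
Power = Φ(-0.197) = 0.422.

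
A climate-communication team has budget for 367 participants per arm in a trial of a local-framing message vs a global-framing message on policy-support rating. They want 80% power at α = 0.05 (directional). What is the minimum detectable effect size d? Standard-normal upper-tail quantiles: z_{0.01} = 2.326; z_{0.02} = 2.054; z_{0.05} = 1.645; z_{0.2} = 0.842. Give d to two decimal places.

For two independent groups of n = 367 each: d_min = (z_{α} + z_β)·√(2/n).
z-sum = 1.645 + 0.842 = 2.487.
d_min = 2.487 × √(2/367) = 2.487 × 0.0738 = 0.184.

d_min ≈ 0.18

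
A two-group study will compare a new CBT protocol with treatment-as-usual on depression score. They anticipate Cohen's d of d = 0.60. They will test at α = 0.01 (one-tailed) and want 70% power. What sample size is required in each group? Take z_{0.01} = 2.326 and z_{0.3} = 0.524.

For two independent groups with equal n: n = 2·((z_{α} + z_β) / d)².
z_{α} + z_β = 2.326 + 0.524 = 2.850.
n = 2 × (2.850 / 0.60)² = 2 × 4.750² = 2 × 22.56 = 45.1.
Round up to the next whole participant.

n = 46 per group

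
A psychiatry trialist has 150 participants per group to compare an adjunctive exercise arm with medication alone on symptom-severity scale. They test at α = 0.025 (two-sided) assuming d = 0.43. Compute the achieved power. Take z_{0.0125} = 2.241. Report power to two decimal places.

power ≈ 0.93

For two equal groups, power = Φ(d·√(n/2) − z_{α/2}).
d·√(n/2) = 0.43 × √(150/2) = 0.43 × 8.660 = 3.724.
z_β = 3.724 − 2.241 = 1.483.
Power = Φ(1.483) = 0.931.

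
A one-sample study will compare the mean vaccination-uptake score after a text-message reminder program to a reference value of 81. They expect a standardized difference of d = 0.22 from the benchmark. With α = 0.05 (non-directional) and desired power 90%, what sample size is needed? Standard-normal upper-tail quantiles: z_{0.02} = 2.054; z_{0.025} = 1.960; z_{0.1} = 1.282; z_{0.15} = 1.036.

For a one-sample test: n = ((z_{α/2} + z_β) / d)².
z_{α/2} + z_β = 1.960 + 1.282 = 3.242.
n = (3.242 / 0.22)² = 14.736² = 217.16.
Round up.

n = 218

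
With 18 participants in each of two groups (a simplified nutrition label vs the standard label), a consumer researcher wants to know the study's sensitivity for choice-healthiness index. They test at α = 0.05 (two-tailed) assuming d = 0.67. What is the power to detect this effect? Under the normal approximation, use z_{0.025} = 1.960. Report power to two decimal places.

power ≈ 0.52

For two equal groups, power = Φ(d·√(n/2) − z_{α/2}).
d·√(n/2) = 0.67 × √(18/2) = 0.67 × 3.000 = 2.010.
z_β = 2.010 − 1.960 = 0.050.
Power = Φ(0.050) = 0.520.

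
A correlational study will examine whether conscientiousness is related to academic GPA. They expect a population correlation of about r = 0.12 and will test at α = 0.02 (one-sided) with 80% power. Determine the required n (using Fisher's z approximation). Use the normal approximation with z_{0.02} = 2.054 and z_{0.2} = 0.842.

n = 580

Fisher's z: C = ½·ln((1+r)/(1−r)) = ½·ln(1.2727) = 0.1206.
n = ((z_{α} + z_β)/C)² + 3.
(2.054 + 0.842) / 0.1206 = 2.896 / 0.1206 = 24.013.
n = 24.013² + 3 = 576.64 + 3 = 579.6.
Round up.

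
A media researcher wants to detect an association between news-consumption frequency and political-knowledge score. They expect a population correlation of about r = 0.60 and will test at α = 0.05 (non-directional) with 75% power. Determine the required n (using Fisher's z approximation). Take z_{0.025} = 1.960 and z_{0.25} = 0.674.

Fisher's z: C = ½·ln((1+r)/(1−r)) = ½·ln(4.0000) = 0.6931.
n = ((z_{α/2} + z_β)/C)² + 3.
(1.960 + 0.674) / 0.6931 = 2.634 / 0.6931 = 3.800.
n = 3.800² + 3 = 14.44 + 3 = 17.4.
Round up.

n = 18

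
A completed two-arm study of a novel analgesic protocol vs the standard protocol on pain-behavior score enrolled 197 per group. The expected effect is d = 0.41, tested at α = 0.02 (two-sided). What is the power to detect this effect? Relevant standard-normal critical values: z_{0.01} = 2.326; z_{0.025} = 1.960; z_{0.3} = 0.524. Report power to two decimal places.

For two equal groups, power = Φ(d·√(n/2) − z_{α/2}).
d·√(n/2) = 0.41 × √(197/2) = 0.41 × 9.925 = 4.069.
z_β = 4.069 − 2.326 = 1.743.
Power = Φ(1.743) = 0.959.

power ≈ 0.96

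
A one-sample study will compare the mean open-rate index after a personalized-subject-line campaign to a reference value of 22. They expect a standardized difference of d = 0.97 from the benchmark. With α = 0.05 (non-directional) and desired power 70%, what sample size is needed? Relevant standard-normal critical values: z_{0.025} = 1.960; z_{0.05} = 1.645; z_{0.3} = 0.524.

n = 7

For a one-sample test: n = ((z_{α/2} + z_β) / d)².
z_{α/2} + z_β = 1.960 + 0.524 = 2.484.
n = (2.484 / 0.97)² = 2.561² = 6.56.
Round up.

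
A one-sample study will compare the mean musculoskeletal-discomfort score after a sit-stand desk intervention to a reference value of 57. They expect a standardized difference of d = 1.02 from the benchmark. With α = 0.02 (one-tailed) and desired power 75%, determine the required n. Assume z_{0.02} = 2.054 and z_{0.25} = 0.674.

n = 8

For a one-sample test: n = ((z_{α} + z_β) / d)².
z_{α} + z_β = 2.054 + 0.674 = 2.728.
n = (2.728 / 1.02)² = 2.675² = 7.15.
Round up.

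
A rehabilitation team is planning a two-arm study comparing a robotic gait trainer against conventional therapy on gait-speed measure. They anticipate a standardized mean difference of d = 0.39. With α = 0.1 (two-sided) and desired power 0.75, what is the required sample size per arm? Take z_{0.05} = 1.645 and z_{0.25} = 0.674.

n = 71 per group

For two independent groups with equal n: n = 2·((z_{α/2} + z_β) / d)².
z_{α/2} + z_β = 1.645 + 0.674 = 2.319.
n = 2 × (2.319 / 0.39)² = 2 × 5.946² = 2 × 35.36 = 70.7.
Round up to the next whole participant.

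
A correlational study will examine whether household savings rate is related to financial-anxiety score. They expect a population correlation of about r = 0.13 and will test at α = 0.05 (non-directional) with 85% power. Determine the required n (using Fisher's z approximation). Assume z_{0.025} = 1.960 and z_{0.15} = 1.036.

Fisher's z: C = ½·ln((1+r)/(1−r)) = ½·ln(1.2989) = 0.1307.
n = ((z_{α/2} + z_β)/C)² + 3.
(1.960 + 1.036) / 0.1307 = 2.996 / 0.1307 = 22.923.
n = 22.923² + 3 = 525.45 + 3 = 528.5.
Round up.

n = 529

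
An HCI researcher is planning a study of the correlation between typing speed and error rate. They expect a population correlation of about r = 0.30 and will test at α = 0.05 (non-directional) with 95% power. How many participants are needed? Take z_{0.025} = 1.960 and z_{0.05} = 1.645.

Fisher's z: C = ½·ln((1+r)/(1−r)) = ½·ln(1.8571) = 0.3095.
n = ((z_{α/2} + z_β)/C)² + 3.
(1.960 + 1.645) / 0.3095 = 3.605 / 0.3095 = 11.648.
n = 11.648² + 3 = 135.67 + 3 = 138.7.
Round up.

n = 139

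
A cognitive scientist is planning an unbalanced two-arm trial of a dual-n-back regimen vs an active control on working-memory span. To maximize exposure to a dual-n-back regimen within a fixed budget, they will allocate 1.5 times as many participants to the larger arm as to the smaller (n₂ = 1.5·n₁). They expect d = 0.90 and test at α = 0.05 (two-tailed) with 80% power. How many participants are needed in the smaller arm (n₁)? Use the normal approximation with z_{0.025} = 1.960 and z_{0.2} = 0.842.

With allocation ratio k = n₂/n₁ = 1.5, Var(x̄₁−x̄₂) = σ²(1/n₁ + 1/(k·n₁)) = σ²·(k+1)/(k·n₁).
So n₁ = (1 + 1/k)·((z_{α/2} + z_β)/d)² = 1.667 × (2.802/0.90)².
n₁ = 1.667 × 9.69 = 16.2.
Round up: n₁ = 17, giving n₂ = ⌈1.5 × 17⌉ = ⌈25.5⌉ = 26.

n₁ = 17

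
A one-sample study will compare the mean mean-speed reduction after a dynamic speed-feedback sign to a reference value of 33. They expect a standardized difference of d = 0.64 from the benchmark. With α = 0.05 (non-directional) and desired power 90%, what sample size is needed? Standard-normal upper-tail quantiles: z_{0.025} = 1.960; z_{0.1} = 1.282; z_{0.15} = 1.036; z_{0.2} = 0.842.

For a one-sample test: n = ((z_{α/2} + z_β) / d)².
z_{α/2} + z_β = 1.960 + 1.282 = 3.242.
n = (3.242 / 0.64)² = 5.066² = 25.66.
Round up.

n = 26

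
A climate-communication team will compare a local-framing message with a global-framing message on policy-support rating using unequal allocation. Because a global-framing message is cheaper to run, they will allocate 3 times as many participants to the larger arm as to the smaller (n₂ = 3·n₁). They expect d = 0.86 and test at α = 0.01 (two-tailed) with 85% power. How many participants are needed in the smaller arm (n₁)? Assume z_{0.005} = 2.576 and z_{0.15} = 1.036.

n₁ = 24

With allocation ratio k = n₂/n₁ = 3, Var(x̄₁−x̄₂) = σ²(1/n₁ + 1/(k·n₁)) = σ²·(k+1)/(k·n₁).
So n₁ = (1 + 1/k)·((z_{α/2} + z_β)/d)² = 1.333 × (3.612/0.86)².
n₁ = 1.333 × 17.64 = 23.5.
Round up: n₁ = 24, giving n₂ = 3 × 24 = 72.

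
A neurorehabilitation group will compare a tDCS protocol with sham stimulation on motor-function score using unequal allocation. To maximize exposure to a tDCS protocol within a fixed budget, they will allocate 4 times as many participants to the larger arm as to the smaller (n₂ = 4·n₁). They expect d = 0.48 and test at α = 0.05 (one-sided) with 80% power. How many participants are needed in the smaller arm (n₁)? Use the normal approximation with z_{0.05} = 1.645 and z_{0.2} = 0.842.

With allocation ratio k = n₂/n₁ = 4, Var(x̄₁−x̄₂) = σ²(1/n₁ + 1/(k·n₁)) = σ²·(k+1)/(k·n₁).
So n₁ = (1 + 1/k)·((z_{α} + z_β)/d)² = 1.250 × (2.487/0.48)².
n₁ = 1.250 × 26.85 = 33.6.
Round up: n₁ = 34, giving n₂ = 4 × 34 = 136.

n₁ = 34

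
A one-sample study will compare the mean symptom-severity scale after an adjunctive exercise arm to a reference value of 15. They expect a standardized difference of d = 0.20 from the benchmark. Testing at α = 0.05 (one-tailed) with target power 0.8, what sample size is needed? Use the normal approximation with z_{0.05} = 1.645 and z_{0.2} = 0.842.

For a one-sample test: n = ((z_{α} + z_β) / d)².
z_{α} + z_β = 1.645 + 0.842 = 2.487.
n = (2.487 / 0.20)² = 12.435² = 154.63.
Round up.

n = 155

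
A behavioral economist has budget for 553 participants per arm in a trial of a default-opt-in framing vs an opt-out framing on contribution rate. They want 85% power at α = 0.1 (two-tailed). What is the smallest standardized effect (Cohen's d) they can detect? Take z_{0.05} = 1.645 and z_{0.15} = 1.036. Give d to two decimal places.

d_min ≈ 0.16

For two independent groups of n = 553 each: d_min = (z_{α/2} + z_β)·√(2/n).
z-sum = 1.645 + 1.036 = 2.681.
d_min = 2.681 × √(2/553) = 2.681 × 0.0601 = 0.161.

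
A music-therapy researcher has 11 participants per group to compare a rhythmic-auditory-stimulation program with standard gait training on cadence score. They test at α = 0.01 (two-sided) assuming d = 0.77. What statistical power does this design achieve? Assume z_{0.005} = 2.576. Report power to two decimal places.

power ≈ 0.22

For two equal groups, power = Φ(d·√(n/2) − z_{α/2}).
d·√(n/2) = 0.77 × √(11/2) = 0.77 × 2.345 = 1.806.
z_β = 1.806 − 2.576 = -0.770.
Power = Φ(-0.770) = 0.221.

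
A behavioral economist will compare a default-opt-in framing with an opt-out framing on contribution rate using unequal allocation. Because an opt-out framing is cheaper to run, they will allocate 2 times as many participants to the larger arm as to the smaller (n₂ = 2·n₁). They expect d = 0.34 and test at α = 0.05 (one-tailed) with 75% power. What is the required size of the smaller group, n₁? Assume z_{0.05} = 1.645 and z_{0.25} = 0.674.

With allocation ratio k = n₂/n₁ = 2, Var(x̄₁−x̄₂) = σ²(1/n₁ + 1/(k·n₁)) = σ²·(k+1)/(k·n₁).
So n₁ = (1 + 1/k)·((z_{α} + z_β)/d)² = 1.500 × (2.319/0.34)².
n₁ = 1.500 × 46.52 = 69.8.
Round up: n₁ = 70, giving n₂ = 2 × 70 = 140.

n₁ = 70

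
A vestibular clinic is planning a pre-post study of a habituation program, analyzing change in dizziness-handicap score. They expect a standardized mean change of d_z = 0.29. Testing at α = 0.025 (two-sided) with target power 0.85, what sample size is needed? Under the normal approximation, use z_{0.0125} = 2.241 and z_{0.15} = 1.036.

n = 128 pairs

For a paired (one-sample on differences) test: n = ((z_{α/2} + z_β) / d)².
z_{α/2} + z_β = 2.241 + 1.036 = 3.277.
n = (3.277 / 0.29)² = 11.300² = 127.69.
Round up.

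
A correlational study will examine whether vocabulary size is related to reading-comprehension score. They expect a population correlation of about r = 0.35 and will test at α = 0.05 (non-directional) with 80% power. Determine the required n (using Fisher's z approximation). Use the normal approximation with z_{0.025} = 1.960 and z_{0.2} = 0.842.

n = 62

Fisher's z: C = ½·ln((1+r)/(1−r)) = ½·ln(2.0769) = 0.3654.
n = ((z_{α/2} + z_β)/C)² + 3.
(1.960 + 0.842) / 0.3654 = 2.802 / 0.3654 = 7.668.
n = 7.668² + 3 = 58.80 + 3 = 61.8.
Round up.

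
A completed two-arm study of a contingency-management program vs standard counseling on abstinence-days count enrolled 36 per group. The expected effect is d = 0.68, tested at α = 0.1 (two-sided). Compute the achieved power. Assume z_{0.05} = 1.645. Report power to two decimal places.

For two equal groups, power = Φ(d·√(n/2) − z_{α/2}).
d·√(n/2) = 0.68 × √(36/2) = 0.68 × 4.243 = 2.885.
z_β = 2.885 − 1.645 = 1.240.
Power = Φ(1.240) = 0.893.

power ≈ 0.89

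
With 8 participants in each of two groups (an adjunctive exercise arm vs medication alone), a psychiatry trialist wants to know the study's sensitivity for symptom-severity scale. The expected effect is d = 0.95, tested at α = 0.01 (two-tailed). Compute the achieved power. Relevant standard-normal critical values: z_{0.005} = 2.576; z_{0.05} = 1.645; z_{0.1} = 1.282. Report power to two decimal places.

For two equal groups, power = Φ(d·√(n/2) − z_{α/2}).
d·√(n/2) = 0.95 × √(8/2) = 0.95 × 2.000 = 1.900.
z_β = 1.900 − 2.576 = -0.676.
Power = Φ(-0.676) = 0.250.

power ≈ 0.25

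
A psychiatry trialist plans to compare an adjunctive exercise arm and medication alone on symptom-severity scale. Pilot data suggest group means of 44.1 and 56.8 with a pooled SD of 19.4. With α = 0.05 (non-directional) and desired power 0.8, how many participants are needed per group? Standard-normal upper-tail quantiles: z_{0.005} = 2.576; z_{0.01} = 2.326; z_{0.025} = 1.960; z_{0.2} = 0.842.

Cohen's d = |M₁ − M₂| / SD_pooled = |44.1 − 56.8| / 19.4 = 12.7 / 19.4 = 0.655.
For two independent groups with equal n: n = 2·((z_{α/2} + z_β) / d)².
z_{α/2} + z_β = 1.960 + 0.842 = 2.802.
n = 2 × (2.802 / 0.655)² = 2 × 4.278² = 2 × 18.30 = 36.6.
Round up to the next whole participant.

n = 37 per group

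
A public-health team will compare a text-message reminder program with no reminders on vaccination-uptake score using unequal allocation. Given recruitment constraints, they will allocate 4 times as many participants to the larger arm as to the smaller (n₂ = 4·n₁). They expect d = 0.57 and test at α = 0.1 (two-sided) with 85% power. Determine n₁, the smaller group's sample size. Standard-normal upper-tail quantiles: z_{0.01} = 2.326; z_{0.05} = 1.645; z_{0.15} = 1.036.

With allocation ratio k = n₂/n₁ = 4, Var(x̄₁−x̄₂) = σ²(1/n₁ + 1/(k·n₁)) = σ²·(k+1)/(k·n₁).
So n₁ = (1 + 1/k)·((z_{α/2} + z_β)/d)² = 1.250 × (2.681/0.57)².
n₁ = 1.250 × 22.12 = 27.7.
Round up: n₁ = 28, giving n₂ = 4 × 28 = 112.

n₁ = 28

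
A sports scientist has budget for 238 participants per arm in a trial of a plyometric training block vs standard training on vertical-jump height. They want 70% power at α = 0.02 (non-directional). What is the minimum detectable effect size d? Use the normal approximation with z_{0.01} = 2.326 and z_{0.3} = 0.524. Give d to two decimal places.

d_min ≈ 0.26

For two independent groups of n = 238 each: d_min = (z_{α/2} + z_β)·√(2/n).
z-sum = 2.326 + 0.524 = 2.850.
d_min = 2.850 × √(2/238) = 2.850 × 0.0917 = 0.261.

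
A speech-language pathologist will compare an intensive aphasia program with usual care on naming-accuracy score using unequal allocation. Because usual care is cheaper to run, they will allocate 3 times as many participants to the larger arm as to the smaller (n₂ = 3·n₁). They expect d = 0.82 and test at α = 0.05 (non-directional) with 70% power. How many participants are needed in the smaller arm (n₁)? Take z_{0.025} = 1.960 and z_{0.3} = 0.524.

With allocation ratio k = n₂/n₁ = 3, Var(x̄₁−x̄₂) = σ²(1/n₁ + 1/(k·n₁)) = σ²·(k+1)/(k·n₁).
So n₁ = (1 + 1/k)·((z_{α/2} + z_β)/d)² = 1.333 × (2.484/0.82)².
n₁ = 1.333 × 9.18 = 12.2.
Round up: n₁ = 13, giving n₂ = 3 × 13 = 39.

n₁ = 13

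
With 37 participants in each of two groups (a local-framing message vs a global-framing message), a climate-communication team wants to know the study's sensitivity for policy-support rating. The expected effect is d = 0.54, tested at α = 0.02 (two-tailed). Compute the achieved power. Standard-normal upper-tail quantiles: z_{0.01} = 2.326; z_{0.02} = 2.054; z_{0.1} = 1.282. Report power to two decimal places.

power ≈ 0.50

For two equal groups, power = Φ(d·√(n/2) − z_{α/2}).
d·√(n/2) = 0.54 × √(37/2) = 0.54 × 4.301 = 2.323.
z_β = 2.323 − 2.326 = -0.003.
Power = Φ(-0.003) = 0.499.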